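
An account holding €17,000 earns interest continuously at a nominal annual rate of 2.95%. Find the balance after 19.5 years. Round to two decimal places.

€30,218.77

A = P·e^(rt) = 17,000·e^(0.0295·19.5) = 17,000·e^0.57525.
e^0.57525 ≈ 1.7775748651, so A ≈ 30,218.7727.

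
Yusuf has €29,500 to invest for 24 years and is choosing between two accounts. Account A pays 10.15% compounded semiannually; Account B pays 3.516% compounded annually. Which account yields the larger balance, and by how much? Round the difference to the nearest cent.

Account A, by €249,927.59

Account A growth factor: (1 + 0.05075)^48 ≈ 10.7639367346; balance ≈ 317,536.1337.
Account B growth factor: (1 + 0.03516)^24 ≈ 2.2918150443; balance ≈ 67,608.5438.
Account A is larger by 249,927.5899.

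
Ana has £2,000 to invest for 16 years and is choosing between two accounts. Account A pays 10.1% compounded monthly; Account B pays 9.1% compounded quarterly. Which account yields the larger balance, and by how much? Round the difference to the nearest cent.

Account A, by £1,559.26

Account A growth factor: (1 + 0.101/12)^192 ≈ 4.998996805; balance ≈ 9,997.9936.
Account B growth factor: (1 + 0.02275)^64 ≈ 4.219366427; balance ≈ 8,438.7329.
Account A is larger by 1,559.2608.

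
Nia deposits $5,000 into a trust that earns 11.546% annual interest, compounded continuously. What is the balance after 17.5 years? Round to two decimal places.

$37,712.36

A = P·e^(rt) = 5,000·e^(0.11546·17.5) = 5,000·e^2.02055.
e^2.02055 ≈ 7.5424721528, so A ≈ 37,712.3608.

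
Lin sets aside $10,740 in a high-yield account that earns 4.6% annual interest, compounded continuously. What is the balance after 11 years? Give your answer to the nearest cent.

$17,813.83

A = P·e^(rt) = 10,740·e^(0.046·11) = 10,740·e^0.506.
e^0.506 ≈ 1.6586433348, so A ≈ 17,813.8294.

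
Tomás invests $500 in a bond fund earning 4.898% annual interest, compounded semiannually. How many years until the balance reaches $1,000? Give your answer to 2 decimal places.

14.32 years

(1 + 0.02449)^(2t) = 1,000/500 = 2.
2t·ln(1 + 0.02449) = ln(2); 2t = 0.69315/0.0241949 ≈ 28.6485.
t ≈ 14.3242 years.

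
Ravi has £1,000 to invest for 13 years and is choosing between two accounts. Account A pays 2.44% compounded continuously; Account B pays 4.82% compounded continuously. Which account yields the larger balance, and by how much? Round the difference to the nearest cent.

A: e^(0.0244·13) = e^0.3172 ≈ 1.3732772, so 1,000 × 1.3732772 ≈ 1,373.2772.
B: e^(0.0482·13) = e^0.6266 ≈ 1.871237544, so 1,000 × 1.871237544 ≈ 1,871.2375.
Difference ≈ 497.9603 in favor of B.

Account B, by £497.96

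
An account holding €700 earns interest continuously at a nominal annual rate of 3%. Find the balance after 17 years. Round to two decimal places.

A = P·e^(rt) = 700·e^(0.03·17) = 700·e^0.51.
e^0.51 ≈ 1.665291195, so A ≈ 1,165.7038.

€1,165.70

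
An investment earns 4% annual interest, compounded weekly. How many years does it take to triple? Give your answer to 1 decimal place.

(1 + 0.000769231)^(52t) = 3.
52t = ln 3 / ln(1 + 0.000769231) ≈ 1.0986/0.000768935 ≈ 1428.7452.
t ≈ 27.4759.

27.5 years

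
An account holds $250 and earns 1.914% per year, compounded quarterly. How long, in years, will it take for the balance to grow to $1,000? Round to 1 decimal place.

We need (1 + 0.004785)^(4t) = 4, so 4t = ln 4 / ln 1.004785 ≈ 290.4093.
t ≈ 290.4093/4 = 72.6023 years.

72.6 years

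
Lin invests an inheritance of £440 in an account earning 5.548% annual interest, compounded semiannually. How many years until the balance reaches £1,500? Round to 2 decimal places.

We need (1 + 0.02774)^(2t) = 3.4091, so 2t = ln 3.4091 / ln 1.02774 ≈ 44.8226.
t ≈ 44.8226/2 = 22.4113 years.

22.41 years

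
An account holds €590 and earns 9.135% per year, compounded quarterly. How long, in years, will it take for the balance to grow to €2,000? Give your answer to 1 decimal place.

13.5 years

(1 + 0.0228375)^(4t) = 2,000/590 = 3.3898.
4t·ln(1 + 0.0228375) = ln(3.3898); 4t = 1.2208/0.0225806 ≈ 54.0632.
t ≈ 13.5158 years.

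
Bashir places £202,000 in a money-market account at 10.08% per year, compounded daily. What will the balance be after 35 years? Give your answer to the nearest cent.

Periodic rate = 10.08%/365 = 0.000276164; periods = 365·35 = 12775.
A = 202,000·(1 + 0.1008/365)^12775 ≈ 202,000·34.03920456233 ≈ 6,875,919.3216.

£6,875,919.32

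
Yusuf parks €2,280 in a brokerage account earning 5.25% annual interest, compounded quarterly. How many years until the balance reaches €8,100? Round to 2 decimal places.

24.30 years

We need (1 + 0.013125)^(4t) = 3.5526, so 4t = ln 3.5526 / ln 1.013125 ≈ 97.2183.
t ≈ 97.2183/4 = 24.3046 years.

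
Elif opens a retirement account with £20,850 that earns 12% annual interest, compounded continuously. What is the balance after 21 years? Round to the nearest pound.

A = P·e^(rt) = 20,850·e^(0.12·21) = 20,850·e^2.52.
e^2.52 ≈ 12.4285966636, so A ≈ 259,136.2404.

£259,136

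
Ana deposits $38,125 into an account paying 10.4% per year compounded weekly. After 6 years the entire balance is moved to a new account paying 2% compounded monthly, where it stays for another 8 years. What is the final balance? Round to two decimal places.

After 6 years at 10.4%: 38,125 × 1.8652159378 ≈ 71,111.3576.
Then 8 years at 2%: 71,111.3576 × 1.1733545869 ≈ 83,438.8377.

$83,438.84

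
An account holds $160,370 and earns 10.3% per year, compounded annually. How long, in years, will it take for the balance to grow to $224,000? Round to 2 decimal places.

3.41 years

(1 + 0.103)^t = 224,000/160,370 = 1.3968.
t·ln(1 + 0.103) = ln(1.3968); t = 0.33416/0.0980337 ≈ 3.4086.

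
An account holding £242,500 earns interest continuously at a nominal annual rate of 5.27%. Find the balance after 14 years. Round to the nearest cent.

£507,147.41

A = P·e^(rt) = 242,500·e^(0.0527·14) = 242,500·e^0.7378.
e^0.7378 ≈ 2.09132952481, so A ≈ 507,147.4098.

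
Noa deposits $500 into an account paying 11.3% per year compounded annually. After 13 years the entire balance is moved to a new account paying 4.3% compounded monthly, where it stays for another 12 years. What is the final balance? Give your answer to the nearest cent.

$3,365.91

Phase 1: 500·(1 + 0.113)^13 ≈ 2,010.9772.
Phase 2: 2,010.9772·(1 + 0.043/12)^144 ≈ 3,365.9104.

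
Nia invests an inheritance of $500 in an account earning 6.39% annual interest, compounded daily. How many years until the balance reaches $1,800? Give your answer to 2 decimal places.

20.05 years

(1 + 0.000175068)^(365t) = 1,800/500 = 3.6.
365t·ln(1 + 0.000175068) = ln(3.6); 365t = 1.2809/0.000175053 ≈ 7317.3987.
t ≈ 20.0477 years.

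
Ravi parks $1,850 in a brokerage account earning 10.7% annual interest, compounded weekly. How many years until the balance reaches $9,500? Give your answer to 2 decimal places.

We need (1 + 0.00205769)^(52t) = 5.1351, so 52t = ln 5.1351 / ln 1.002058 ≈ 795.9348.
t ≈ 795.9348/52 = 15.3064 years.

15.31 years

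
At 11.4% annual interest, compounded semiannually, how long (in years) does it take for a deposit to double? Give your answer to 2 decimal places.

(1 + 0.057)^(2t) = 2.
2t = ln 2 / ln(1 + 0.057) ≈ 0.69315/0.0554347 ≈ 12.5038.
t ≈ 6.2519.

6.25 years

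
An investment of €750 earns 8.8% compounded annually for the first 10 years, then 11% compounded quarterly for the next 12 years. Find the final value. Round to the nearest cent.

€6,410.30

Phase 1: 750·(1 + 0.088)^10 ≈ 1,743.2120.
Phase 2: 1,743.2120·(1 + 0.0275)^48 ≈ 6,410.2960.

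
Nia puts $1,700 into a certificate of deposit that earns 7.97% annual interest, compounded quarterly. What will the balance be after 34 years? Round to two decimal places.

Periodic rate = 7.97%/4 = 0.019925; periods = 4·34 = 136.
A = 1,700·(1 + 0.019925)^136 ≈ 1,700·14.631210384 ≈ 24,873.0577.

$24,873.06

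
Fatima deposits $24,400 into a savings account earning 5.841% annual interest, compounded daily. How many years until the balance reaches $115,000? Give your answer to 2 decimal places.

26.54 years

We need (1 + 0.000160027)^(365t) = 4.7131, so 365t = ln 4.7131 / ln 1.00016 ≈ 9688.7975.
t ≈ 9688.7975/365 = 26.5447 years.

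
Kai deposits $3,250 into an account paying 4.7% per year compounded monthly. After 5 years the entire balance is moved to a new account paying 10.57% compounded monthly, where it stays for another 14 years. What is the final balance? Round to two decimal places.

After 5 years at 4.7%: 3,250 × 1.2643282959 ≈ 4,109.0670.
Then 14 years at 10.57%: 4,109.0670 × 4.363701801 ≈ 17,930.7429.

$17,930.74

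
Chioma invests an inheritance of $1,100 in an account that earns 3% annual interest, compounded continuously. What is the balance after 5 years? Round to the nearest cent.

A = P·e^(rt) = 1,100·e^(0.03·5) = 1,100·e^0.15.
e^0.15 ≈ 1.161834243, so A ≈ 1,278.0177.

$1,278.02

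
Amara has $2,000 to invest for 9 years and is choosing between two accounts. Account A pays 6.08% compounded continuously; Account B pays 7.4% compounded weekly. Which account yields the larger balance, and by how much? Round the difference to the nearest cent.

A: e^(0.0608·9) = e^0.5472 ≈ 1.728406697, so 2,000 × 1.728406697 ≈ 3,456.8134.
B: (1 + 0.074/52)^468 ≈ 1.945514691, so 2,000 × 1.945514691 ≈ 3,891.0294.
Difference ≈ 434.2160 in favor of B.

Account B, by $434.22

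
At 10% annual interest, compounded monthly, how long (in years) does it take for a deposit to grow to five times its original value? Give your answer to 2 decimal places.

16.16 years

(1 + 0.00833333)^(12t) = 5.
12t = ln 5 / ln(1 + 0.00833333) ≈ 1.6094/0.0082988 ≈ 193.9362.
t ≈ 16.1613.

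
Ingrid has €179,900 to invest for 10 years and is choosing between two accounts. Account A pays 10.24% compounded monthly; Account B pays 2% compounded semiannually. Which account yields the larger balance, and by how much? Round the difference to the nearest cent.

Account A, by €279,213.77

Account A growth factor: (1 + 0.1024/12)^120 ≈ 2.77223992461; balance ≈ 498,725.9624.
Account B growth factor: (1 + 0.01)^20 ≈ 1.22019003995; balance ≈ 219,512.1882.
Account A is larger by 279,213.7743.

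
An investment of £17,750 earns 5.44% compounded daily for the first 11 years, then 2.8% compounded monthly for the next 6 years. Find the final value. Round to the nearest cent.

£38,188.91

Phase 1: 17,750·(1 + 0.0544/365)^4015 ≈ 32,289.4621.
Phase 2: 32,289.4621·(1 + 0.028/12)^72 ≈ 38,188.9128.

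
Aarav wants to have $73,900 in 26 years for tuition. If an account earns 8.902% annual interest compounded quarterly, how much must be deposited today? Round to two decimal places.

Growth factor = (1 + 0.022255)^104 ≈ 9.8664590272.
P = 73,900/9.8664590272 ≈ 7,490.0225.

$7,490.02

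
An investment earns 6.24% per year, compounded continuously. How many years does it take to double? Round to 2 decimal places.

11.11 years

e^(0.0624t) = 2, so 0.0624t = ln 2 ≈ 0.69315.
t ≈ 0.69315/0.0624 ≈ 11.1081.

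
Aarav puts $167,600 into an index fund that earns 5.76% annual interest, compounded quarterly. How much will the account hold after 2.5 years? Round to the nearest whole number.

$193,360

Periodic rate = 5.76%/4 = 0.0144; periods = 4·2.5 = 10.
A = 167,600·(1 + 0.0144)^10 ≈ 167,600·1.15369870562 ≈ 193,359.9031.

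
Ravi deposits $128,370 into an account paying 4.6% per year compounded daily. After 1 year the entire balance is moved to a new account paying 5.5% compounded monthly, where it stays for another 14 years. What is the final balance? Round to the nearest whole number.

After 1 years at 4.6%: 128,370 × 1.04707137613 ≈ 134,412.5526.
Then 14 years at 5.5%: 134,412.5526 × 2.15597011144 ≈ 289,789.4459.

$289,789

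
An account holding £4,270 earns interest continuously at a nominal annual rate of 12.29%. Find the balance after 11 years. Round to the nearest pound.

A = P·e^(rt) = 4,270·e^(0.1229·11) = 4,270·e^1.3519.
e^1.3519 ≈ 3.8647616063, so A ≈ 16,502.5321.

£16,503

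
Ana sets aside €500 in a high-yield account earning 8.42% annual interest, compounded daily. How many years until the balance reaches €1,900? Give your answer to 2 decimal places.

15.86 years

(1 + 0.000230685)^(365t) = 1,900/500 = 3.8.
365t·ln(1 + 0.000230685) = ln(3.8); 365t = 1.335/0.000230658 ≈ 5787.7861.
t ≈ 15.8569 years.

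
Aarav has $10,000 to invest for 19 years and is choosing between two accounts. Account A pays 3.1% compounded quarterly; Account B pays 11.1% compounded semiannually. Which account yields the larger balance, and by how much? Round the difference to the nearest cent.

Account B, by $59,896.71

Account A growth factor: (1 + 0.00775)^76 ≈ 1.7980978374; balance ≈ 17,980.9784.
Account B growth factor: (1 + 0.0555)^38 ≈ 7.7877684516; balance ≈ 77,877.6845.
Account B is larger by 59,896.7061.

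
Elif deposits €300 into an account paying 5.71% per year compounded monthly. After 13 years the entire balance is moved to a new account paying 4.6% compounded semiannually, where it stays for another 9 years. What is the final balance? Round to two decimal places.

Phase 1: 300·(1 + 0.0571/12)^156 ≈ 629.1200.
Phase 2: 629.1200·(1 + 0.023)^18 ≈ 947.3160.

€947.32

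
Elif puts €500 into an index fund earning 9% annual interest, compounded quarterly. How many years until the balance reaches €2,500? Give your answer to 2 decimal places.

(1 + 0.0225)^(4t) = 2,500/500 = 5.
4t·ln(1 + 0.0225) = ln(5); 4t = 1.6094/0.0222506 ≈ 72.3323.
t ≈ 18.0831 years.

18.08 years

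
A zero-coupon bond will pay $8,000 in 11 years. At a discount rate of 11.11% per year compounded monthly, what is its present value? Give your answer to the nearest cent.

$2,370.18

Periodic rate = 11.11%/12 = 0.00925833; 132 periods.
P = 8,000/(1 + 0.1111/12)^132 ≈ 8,000/3.375276925 ≈ 2,370.1759.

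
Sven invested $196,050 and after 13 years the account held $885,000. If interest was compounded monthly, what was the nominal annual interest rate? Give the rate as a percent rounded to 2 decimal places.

The 156-period growth factor is 885,000/196,050 = 4.51415.
r/12 = 4.51415^(1/156) − 1 ≈ 0.00970848, so r ≈ 12·0.00970848 = 11.65017%.

11.65%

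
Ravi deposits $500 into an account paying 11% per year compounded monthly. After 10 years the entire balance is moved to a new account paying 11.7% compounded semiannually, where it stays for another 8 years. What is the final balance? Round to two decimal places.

After 10 years at 11%: 500 × 2.989149603 ≈ 1,494.5748.
Then 8 years at 11.7%: 1,494.5748 × 2.483440719 ≈ 3,711.6879.

$3,711.69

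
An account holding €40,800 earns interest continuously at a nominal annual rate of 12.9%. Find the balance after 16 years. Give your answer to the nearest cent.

€321,398.59

A = P·e^(rt) = 40,800·e^(0.129·16) = 40,800·e^2.064.
e^2.064 ≈ 7.87741654109, so A ≈ 321,398.5949.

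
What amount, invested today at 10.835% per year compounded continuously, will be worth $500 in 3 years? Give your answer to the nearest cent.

P = A·e^(−rt) = 500·e^(−0.32505).
e^(−0.32505) ≈ 0.722491228, so P ≈ 361.2456.

$361.25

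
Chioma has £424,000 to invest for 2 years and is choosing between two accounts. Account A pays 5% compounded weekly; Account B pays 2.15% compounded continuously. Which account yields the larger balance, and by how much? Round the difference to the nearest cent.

Account A, by £25,940.29

A: (1 + 0.05/52)^104 ≈ 1.10511782017, so 424,000 × 1.10511782017 ≈ 468,569.9558.
B: e^(0.0215·2) = e^0.043 ≈ 1.04393789485, so 424,000 × 1.04393789485 ≈ 442,629.6674.
Difference ≈ 25,940.2883 in favor of A.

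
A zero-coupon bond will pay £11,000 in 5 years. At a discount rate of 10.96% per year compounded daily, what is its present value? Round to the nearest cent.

Growth factor = (1 + 0.1096/365)^1825 ≈ 1.7296476918.
P = 11,000/1.7296476918 ≈ 6,359.6766.

£6,359.68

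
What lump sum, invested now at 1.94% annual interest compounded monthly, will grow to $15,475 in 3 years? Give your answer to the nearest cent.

$14,600.75

Growth factor = (1 + 0.0194/12)^36 ≈ 1.0598771505.
P = 15,475/1.0598771505 ≈ 14,600.7488.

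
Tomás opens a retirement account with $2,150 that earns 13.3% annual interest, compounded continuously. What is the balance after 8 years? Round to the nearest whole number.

$6,231

A = P·e^(rt) = 2,150·e^(0.133·8) = 2,150·e^1.064.
e^1.064 ≈ 2.897939595, so A ≈ 6,230.5701.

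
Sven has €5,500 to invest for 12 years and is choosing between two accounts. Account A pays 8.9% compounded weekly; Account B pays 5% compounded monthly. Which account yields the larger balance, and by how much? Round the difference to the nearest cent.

A: (1 + 0.089/52)^624 ≈ 2.9068995893, so 5,500 × 2.9068995893 ≈ 15,987.9477.
B: (1 + 0.05/12)^144 ≈ 1.8198488741, so 5,500 × 1.8198488741 ≈ 10,009.1688.
Difference ≈ 5,978.7789 in favor of A.

Account A, by €5,978.78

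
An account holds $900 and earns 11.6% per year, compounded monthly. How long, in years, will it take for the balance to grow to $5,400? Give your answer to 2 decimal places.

15.52 years

We need (1 + 0.00966667)^(12t) = 6, so 12t = ln 6 / ln 1.009667 ≈ 186.2489.
t ≈ 186.2489/12 = 15.5207 years.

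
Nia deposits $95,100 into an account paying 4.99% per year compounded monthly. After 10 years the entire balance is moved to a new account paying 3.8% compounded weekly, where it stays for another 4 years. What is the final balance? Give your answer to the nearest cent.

$182,151.51

Phase 1: 95,100·(1 + 0.0499/12)^120 ≈ 156,474.6995.
Phase 2: 156,474.6995·(1 + 0.038/52)^208 ≈ 182,151.5114.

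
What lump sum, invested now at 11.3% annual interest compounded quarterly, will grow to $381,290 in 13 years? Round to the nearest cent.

$89,561.65

Periodic rate = 11.3%/4 = 0.02825; 52 periods.
P = 381,290/(1 + 0.02825)^52 ≈ 381,290/4.25729108586 ≈ 89,561.6467.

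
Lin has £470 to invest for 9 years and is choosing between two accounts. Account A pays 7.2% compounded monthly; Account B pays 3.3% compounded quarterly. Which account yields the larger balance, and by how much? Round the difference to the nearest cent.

Account A growth factor: (1 + 0.006)^108 ≈ 1.90801558; balance ≈ 896.7673.
Account B growth factor: (1 + 0.00825)^36 ≈ 1.34417652; balance ≈ 631.7630.
Account A is larger by 265.0044.

Account A, by £265.00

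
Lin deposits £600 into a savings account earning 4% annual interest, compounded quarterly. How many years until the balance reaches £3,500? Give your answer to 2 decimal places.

We need (1 + 0.01)^(4t) = 5.8333, so 4t = ln 5.8333 / ln 1.01 ≈ 177.2392.
t ≈ 177.2392/4 = 44.3098 years.

44.31 years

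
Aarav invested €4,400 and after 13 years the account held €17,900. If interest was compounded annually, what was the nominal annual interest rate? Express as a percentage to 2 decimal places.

11.40%

(1 + r)^13 = 17,900/4,400 = 4.06818.
1 + r = 4.06818^(1/13) ≈ 1.113979, so r ≈ 0.113979.
r ≈ 11.39789%.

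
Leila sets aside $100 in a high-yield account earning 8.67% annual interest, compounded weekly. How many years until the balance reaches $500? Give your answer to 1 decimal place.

We need (1 + 0.00166731)^(52t) = 5, so 52t = ln 5 / ln 1.001667 ≈ 966.0960.
t ≈ 966.0960/52 = 18.5788 years.

18.6 years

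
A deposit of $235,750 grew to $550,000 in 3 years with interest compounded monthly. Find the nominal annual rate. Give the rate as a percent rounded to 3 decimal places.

28.573%

The 36-period growth factor is 550,000/235,750 = 2.33298.
r/12 = 2.33298^(1/36) − 1 ≈ 0.0238109, so r ≈ 12·0.0238109 = 28.57308%.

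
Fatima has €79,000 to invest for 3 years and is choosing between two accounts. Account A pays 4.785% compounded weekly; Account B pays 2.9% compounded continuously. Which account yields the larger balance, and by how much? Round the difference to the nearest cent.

Account A growth factor: (1 + 0.04785/52)^156 ≈ 1.1542883348; balance ≈ 91,188.7784.
Account B growth factor: e^(0.029·3) = e^0.087 ≈ 1.0908966797; balance ≈ 86,180.8377.
Account A is larger by 5,007.9407.

Account A, by €5,007.94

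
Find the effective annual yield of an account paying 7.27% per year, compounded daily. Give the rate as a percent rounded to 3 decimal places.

One year is 365 periods at 0.000199178 each: (1 + 0.000199178)^365 ≈ 1.0754.
EAR = 1.0754 − 1 ≈ 7.54001%.

7.540%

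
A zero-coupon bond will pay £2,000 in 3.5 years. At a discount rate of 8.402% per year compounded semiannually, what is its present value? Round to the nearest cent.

£1,499.43

Periodic rate = 8.402%/2 = 0.04201; 7 periods.
P = 2,000/(1 + 0.04201)^7 ≈ 2,000/1.333838374 ≈ 1,499.4320.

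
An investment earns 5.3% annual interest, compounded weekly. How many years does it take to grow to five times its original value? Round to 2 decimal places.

30.38 years

(1 + 0.00101923)^(52t) = 5.
52t = ln 5 / ln(1 + 0.00101923) ≈ 1.6094/0.00101871 ≈ 1579.8757.
t ≈ 30.3822.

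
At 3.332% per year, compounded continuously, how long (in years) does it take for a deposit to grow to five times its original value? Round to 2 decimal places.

48.30 years

e^(0.03332t) = 5, so 0.03332t = ln 5 ≈ 1.6094.
t ≈ 1.6094/0.03332 ≈ 48.3025.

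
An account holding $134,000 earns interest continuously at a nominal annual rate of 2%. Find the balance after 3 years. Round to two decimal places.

$142,286.10

A = P·e^(rt) = 134,000·e^(0.02·3) = 134,000·e^0.06.
e^0.06 ≈ 1.06183654655, so A ≈ 142,286.0972.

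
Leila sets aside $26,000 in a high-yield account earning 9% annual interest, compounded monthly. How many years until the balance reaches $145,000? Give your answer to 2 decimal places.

19.17 years

We need (1 + 0.0075)^(12t) = 5.5769, so 12t = ln 5.5769 / ln 1.0075 ≈ 230.0099.
t ≈ 230.0099/12 = 19.1675 years.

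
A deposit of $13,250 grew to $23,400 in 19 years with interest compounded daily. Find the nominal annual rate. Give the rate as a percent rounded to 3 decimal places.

2.993%

(1 + r/365)^6935 = 23,400/13,250 = 1.76604.
1 + r/365 = 1.76604^(1/6935) ≈ 1.000082, so r/365 ≈ 0.0000820132.
r ≈ 365·0.0000820132 = 2.99348%.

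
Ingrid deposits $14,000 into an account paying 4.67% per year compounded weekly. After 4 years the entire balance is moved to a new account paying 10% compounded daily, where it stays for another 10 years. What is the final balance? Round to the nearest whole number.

Phase 1: 14,000·(1 + 0.0467/52)^208 ≈ 16,873.9920.
Phase 2: 16,873.9920·(1 + 0.1/365)^3650 ≈ 45,861.9840.

$45,862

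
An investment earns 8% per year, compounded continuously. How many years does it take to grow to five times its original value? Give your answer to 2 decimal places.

20.12 years

e^(0.08t) = 5, so 0.08t = ln 5 ≈ 1.6094.
t ≈ 1.6094/0.08 ≈ 20.1180.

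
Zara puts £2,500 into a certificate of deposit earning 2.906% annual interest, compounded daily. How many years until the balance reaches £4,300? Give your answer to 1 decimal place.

18.7 years

(1 + 0.0000796164)^(365t) = 4,300/2,500 = 1.72.
365t·ln(1 + 0.0000796164) = ln(1.72); 365t = 0.54232/7.96133e-05 ≈ 6811.9837.
t ≈ 18.6630 years.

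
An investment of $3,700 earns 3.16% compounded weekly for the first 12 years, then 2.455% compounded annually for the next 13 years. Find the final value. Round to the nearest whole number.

$7,409

Phase 1: 3,700·(1 + 0.0316/52)^624 ≈ 5,405.5038.
Phase 2: 5,405.5038·(1 + 0.02455)^13 ≈ 7,409.1301.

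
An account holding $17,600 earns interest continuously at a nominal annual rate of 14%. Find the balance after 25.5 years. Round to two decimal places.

$625,092.04

A = P·e^(rt) = 17,600·e^(0.14·25.5) = 17,600·e^3.57.
e^3.57 ≈ 35.5165931516, so A ≈ 625,092.0395.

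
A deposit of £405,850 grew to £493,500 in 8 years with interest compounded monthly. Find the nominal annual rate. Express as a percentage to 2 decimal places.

(1 + r/12)^96 = 493,500/405,850 = 1.21597.
1 + r/12 = 1.21597^(1/96) ≈ 1.002039, so r/12 ≈ 0.00203894.
r ≈ 12·0.00203894 = 2.44673%.

2.45%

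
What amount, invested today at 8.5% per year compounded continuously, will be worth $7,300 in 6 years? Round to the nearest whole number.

P = A·e^(−rt) = 7,300·e^(−0.51).
e^(−0.51) ≈ 0.6004955788, so P ≈ 4,383.6177.

$4,384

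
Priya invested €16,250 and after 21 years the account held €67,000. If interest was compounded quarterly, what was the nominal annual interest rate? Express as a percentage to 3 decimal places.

(1 + r/4)^84 = 67,000/16,250 = 4.12308.
1 + r/4 = 4.12308^(1/84) ≈ 1.017007, so r/4 ≈ 0.0170073.
r ≈ 4·0.0170073 = 6.80291%.

6.803%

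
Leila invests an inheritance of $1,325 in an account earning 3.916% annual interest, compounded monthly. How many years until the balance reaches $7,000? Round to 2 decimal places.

We need (1 + 0.00326333)^(12t) = 5.283, so 12t = ln 5.283 / ln 1.003263 ≈ 510.8924.
t ≈ 510.8924/12 = 42.5744 years.

42.57 years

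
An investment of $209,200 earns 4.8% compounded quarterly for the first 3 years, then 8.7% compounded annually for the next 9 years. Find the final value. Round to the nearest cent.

After 3 years at 4.8%: 209,200 × 1.15389462418 ≈ 241,394.7554.
Then 9 years at 8.7%: 241,394.7554 × 2.11868258479 ≈ 511,438.8643.

$511,438.86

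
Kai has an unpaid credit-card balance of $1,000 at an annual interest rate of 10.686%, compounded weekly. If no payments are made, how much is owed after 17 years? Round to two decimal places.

$6,139.58

Growth factor = (1 + 0.002055)^884 ≈ 6.139577792.
A ≈ 1,000 × 6.139577792 ≈ 6,139.5778.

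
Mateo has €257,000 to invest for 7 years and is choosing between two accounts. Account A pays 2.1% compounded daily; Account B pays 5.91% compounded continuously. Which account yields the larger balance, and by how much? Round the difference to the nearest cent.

Account B, by €90,991.95

A: (1 + 0.021/365)^2555 ≈ 1.15834906482, so 257,000 × 1.15834906482 ≈ 297,695.7097.
B: e^(0.0591·7) = e^0.4137 ≈ 1.51240333782, so 257,000 × 1.51240333782 ≈ 388,687.6578.
Difference ≈ 90,991.9482 in favor of B.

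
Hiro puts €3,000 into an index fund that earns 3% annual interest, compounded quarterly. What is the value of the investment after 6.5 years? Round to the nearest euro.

€3,643

Periodic rate = 3%/4 = 0.0075; periods = 4·6.5 = 26.
A = 3,000·(1 + 0.0075)^26 ≈ 3,000·1.214427031 ≈ 3,643.2811.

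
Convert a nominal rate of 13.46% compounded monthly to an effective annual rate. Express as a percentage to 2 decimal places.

One year is 12 periods at 0.0112167 each: (1 + 0.0112167)^12 ≈ 1.143222.
EAR = 1.143222 − 1 ≈ 14.32221%.

14.32%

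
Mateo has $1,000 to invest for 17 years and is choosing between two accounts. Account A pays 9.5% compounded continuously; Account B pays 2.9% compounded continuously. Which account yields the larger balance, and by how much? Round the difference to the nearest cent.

Account A, by $3,390.67

Account A growth factor: e^(0.095·17) = e^1.615 ≈ 5.027887923; balance ≈ 5,027.8879.
Account B growth factor: e^(0.029·17) = e^0.493 ≈ 1.637220521; balance ≈ 1,637.2205.
Account A is larger by 3,390.6674.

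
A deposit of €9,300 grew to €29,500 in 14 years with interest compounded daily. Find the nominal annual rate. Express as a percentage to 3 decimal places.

(1 + r/365)^5110 = 29,500/9,300 = 3.17204.
1 + r/365 = 3.17204^(1/5110) ≈ 1.000226, so r/365 ≈ 0.000225931.
r ≈ 365·0.000225931 = 8.24647%.

8.246%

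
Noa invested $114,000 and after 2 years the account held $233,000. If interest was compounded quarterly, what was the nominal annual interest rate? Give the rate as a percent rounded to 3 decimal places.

The 8-period growth factor is 233,000/114,000 = 2.04386.
r/4 = 2.04386^(1/8) − 1 ≈ 0.0934688, so r ≈ 4·0.0934688 = 37.38751%.

37.388%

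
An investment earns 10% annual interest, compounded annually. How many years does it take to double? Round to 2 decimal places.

(1 + 0.1)^t = 2.
t = ln 2 / ln(1 + 0.1) ≈ 0.69315/0.0953102 ≈ 7.2725.

7.27 years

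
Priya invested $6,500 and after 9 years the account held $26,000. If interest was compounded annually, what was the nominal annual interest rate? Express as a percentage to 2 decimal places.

(1 + r)^9 = 26,000/6,500 = 4.
1 + r = 4^(1/9) ≈ 1.166529, so r ≈ 0.166529.
r ≈ 16.65290%.

16.65%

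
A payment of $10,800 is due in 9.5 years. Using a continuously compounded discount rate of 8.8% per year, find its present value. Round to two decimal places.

P = A·e^(−rt) = 10,800·e^(−0.836).
e^(−0.836) ≈ 0.43344082382, so P ≈ 4,681.1609.

$4,681.16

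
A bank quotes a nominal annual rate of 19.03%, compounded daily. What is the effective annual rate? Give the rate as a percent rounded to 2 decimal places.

One year is 365 periods at 0.00052137 each: (1 + 0.00052137)^365 ≈ 1.209552.
EAR = 1.209552 − 1 ≈ 20.95524%.

20.96%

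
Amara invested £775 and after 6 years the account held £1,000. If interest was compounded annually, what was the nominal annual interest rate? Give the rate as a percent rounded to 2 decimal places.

4.34%

(1 + r)^6 = 1,000/775 = 1.29032.
1 + r = 1.29032^(1/6) ≈ 1.043397, so r ≈ 0.0433973.
r ≈ 4.33973%.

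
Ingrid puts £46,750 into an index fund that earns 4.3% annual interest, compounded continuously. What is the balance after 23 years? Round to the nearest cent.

£125,689.46

A = P·e^(rt) = 46,750·e^(0.043·23) = 46,750·e^0.989.
e^0.989 ≈ 2.68854458305, so A ≈ 125,689.4593.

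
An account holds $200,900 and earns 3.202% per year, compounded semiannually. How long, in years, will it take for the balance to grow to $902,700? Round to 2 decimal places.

(1 + 0.01601)^(2t) = 902,700/200,900 = 4.4933.
2t·ln(1 + 0.01601) = ln(4.4933); 2t = 1.5026/0.0158832 ≈ 94.6021.
t ≈ 47.3010 years.

47.30 years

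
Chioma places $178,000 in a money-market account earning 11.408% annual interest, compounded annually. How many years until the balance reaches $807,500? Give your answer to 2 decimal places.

(1 + 0.11408)^t = 807,500/178,000 = 4.5365.
t·ln(1 + 0.11408) = ln(4.5365); t = 1.5122/0.108029 ≈ 13.9977.

14.00 years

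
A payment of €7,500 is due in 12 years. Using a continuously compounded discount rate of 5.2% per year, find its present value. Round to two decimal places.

P = A·e^(−rt) = 7,500·e^(−0.624).
e^(−0.624) ≈ 0.5357969577, so P ≈ 4,018.4772.

€4,018.48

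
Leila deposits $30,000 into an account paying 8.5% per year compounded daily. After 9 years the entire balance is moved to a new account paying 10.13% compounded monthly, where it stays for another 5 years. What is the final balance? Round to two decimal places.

After 9 years at 8.5%: 30,000 × 2.14880299048 ≈ 64,464.0897.
Then 5 years at 10.13%: 64,464.0897 × 1.6559487437 ≈ 106,749.2284.

$106,749.23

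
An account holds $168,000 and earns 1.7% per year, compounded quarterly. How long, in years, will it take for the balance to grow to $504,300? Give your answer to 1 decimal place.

We need (1 + 0.00425)^(4t) = 3.0018, so 4t = ln 3.0018 / ln 1.00425 ≈ 259.1862.
t ≈ 259.1862/4 = 64.7966 years.

64.8 years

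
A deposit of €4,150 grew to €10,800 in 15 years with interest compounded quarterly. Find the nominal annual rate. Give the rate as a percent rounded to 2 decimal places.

The 60-period growth factor is 10,800/4,150 = 2.60241.
r/4 = 2.60241^(1/60) − 1 ≈ 0.0160684, so r ≈ 4·0.0160684 = 6.42734%.

6.43%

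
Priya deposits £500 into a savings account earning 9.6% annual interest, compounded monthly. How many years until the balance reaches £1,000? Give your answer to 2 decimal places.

(1 + 0.008)^(12t) = 1,000/500 = 2.
12t·ln(1 + 0.008) = ln(2); 12t = 0.69315/0.00796817 ≈ 86.9895.
t ≈ 7.2491 years.

7.25 years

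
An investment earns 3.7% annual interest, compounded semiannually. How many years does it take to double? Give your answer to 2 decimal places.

(1 + 0.0185)^(2t) = 2.
2t = ln 2 / ln(1 + 0.0185) ≈ 0.69315/0.018331 ≈ 37.8129.
t ≈ 18.9065.

18.91 years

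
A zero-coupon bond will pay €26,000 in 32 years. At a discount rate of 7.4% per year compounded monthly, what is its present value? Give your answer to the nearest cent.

Periodic rate = 7.4%/12 = 0.00616667; 384 periods.
P = 26,000/(1 + 0.074/12)^384 ≈ 26,000/10.59867025 ≈ 2,453.1379.

€2,453.14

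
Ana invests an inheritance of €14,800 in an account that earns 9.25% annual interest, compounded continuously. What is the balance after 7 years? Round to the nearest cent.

A = P·e^(rt) = 14,800·e^(0.0925·7) = 14,800·e^0.6475.
e^0.6475 ≈ 1.910757958, so A ≈ 28,279.2178.

€28,279.22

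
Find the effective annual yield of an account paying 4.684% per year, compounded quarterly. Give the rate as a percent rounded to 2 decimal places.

4.77%

One year is 4 periods at 0.01171 each: (1 + 0.01171)^4 ≈ 1.047669.
EAR = 1.047669 − 1 ≈ 4.76692%.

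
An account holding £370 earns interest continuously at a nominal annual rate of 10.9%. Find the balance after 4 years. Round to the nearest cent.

A = P·e^(rt) = 370·e^(0.109·4) = 370·e^0.436.
e^0.436 ≈ 1.54650879, so A ≈ 572.2083.

£572.21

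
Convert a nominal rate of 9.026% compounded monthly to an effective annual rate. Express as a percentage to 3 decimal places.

EAR = (1 + 9.026%/12)^12 − 1 = (1 + 0.00752167)^12 − 1.
(1 + 0.00752167)^12 ≈ 1.094089, so EAR ≈ 9.40892%.

9.409%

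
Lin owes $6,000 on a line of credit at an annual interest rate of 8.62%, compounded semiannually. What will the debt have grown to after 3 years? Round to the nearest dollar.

$7,729

Growth factor = (1 + 0.0431)^6 ≈ 1.288118069.
A ≈ 6,000 × 1.288118069 ≈ 7,728.7084.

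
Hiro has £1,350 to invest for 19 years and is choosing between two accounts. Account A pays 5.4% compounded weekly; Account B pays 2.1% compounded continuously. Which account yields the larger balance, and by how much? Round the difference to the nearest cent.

Account A, by £1,752.39

Account A growth factor: (1 + 0.054/52)^988 ≈ 2.788399116; balance ≈ 3,764.3388.
Account B growth factor: e^(0.021·19) = e^0.399 ≈ 1.490333619; balance ≈ 2,011.9504.
Account A is larger by 1,752.3884.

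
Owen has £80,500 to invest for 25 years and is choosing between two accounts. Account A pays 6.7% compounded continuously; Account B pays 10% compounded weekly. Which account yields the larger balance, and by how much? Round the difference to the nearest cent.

Account B, by £548,566.17

A: e^(0.067·25) = e^1.675 ≈ 5.33879514907, so 80,500 × 5.33879514907 ≈ 429,773.0095.
B: (1 + 0.1/52)^1300 ≈ 12.15328169, so 80,500 × 12.15328169 ≈ 978,339.1760.
Difference ≈ 548,566.1665 in favor of B.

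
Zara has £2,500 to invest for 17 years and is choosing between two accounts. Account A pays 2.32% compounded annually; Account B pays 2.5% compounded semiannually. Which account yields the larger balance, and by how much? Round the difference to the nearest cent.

A: (1 + 0.0232)^17 ≈ 1.476824998, so 2,500 × 1.476824998 ≈ 3,692.0625.
B: (1 + 0.0125)^34 ≈ 1.525566292, so 2,500 × 1.525566292 ≈ 3,813.9157.
Difference ≈ 121.8532 in favor of B.

Account B, by £121.85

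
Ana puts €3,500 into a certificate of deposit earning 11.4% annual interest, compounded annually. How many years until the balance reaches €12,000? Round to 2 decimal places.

11.41 years

We need (1 + 0.114)^t = 3.4286, so t = ln 3.4286 / ln 1.114 ≈ 11.4133.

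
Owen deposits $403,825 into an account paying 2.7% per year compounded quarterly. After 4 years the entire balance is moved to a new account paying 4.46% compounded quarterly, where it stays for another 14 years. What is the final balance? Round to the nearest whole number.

$836,782

After 4 years at 2.7%: 403,825 × 1.11364356644 ≈ 449,717.1132.
Then 14 years at 4.46%: 449,717.1132 × 1.86068487289 ≈ 836,781.8296.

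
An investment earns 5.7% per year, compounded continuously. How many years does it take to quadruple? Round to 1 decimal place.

e^(0.057t) = 4, so 0.057t = ln 4 ≈ 1.3863.
t ≈ 1.3863/0.057 ≈ 24.3210.

24.3 years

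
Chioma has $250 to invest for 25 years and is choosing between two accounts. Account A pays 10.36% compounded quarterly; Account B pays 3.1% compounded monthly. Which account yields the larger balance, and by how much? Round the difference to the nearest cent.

Account A growth factor: (1 + 0.0259)^100 ≈ 12.89742412; balance ≈ 3,224.3560.
Account B growth factor: (1 + 0.031/12)^300 ≈ 2.16842409; balance ≈ 542.1060.
Account A is larger by 2,682.2500.

Account A, by $2,682.25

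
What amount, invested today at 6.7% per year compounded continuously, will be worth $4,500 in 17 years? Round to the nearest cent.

$1,440.63

P = A·e^(−rt) = 4,500·e^(−1.139).
e^(−1.139) ≈ 0.3201390008, so P ≈ 1,440.6255.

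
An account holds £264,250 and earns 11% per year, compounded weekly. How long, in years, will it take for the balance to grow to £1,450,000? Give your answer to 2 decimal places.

15.49 years

We need (1 + 0.00211538)^(52t) = 5.4872, so 52t = ln 5.4872 / ln 1.002115 ≈ 805.6328.
t ≈ 805.6328/52 = 15.4929 years.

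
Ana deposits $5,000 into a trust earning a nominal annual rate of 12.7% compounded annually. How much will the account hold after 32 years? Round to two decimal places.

$229,369.32

Annual rate = 12.7% = 0.127; years = 32.
A = 5,000·(1 + 0.127)^32 ≈ 5,000·45.8738630238 ≈ 229,369.3151.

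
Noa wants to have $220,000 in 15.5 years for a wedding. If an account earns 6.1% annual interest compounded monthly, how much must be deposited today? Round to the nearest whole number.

Periodic rate = 6.1%/12 = 0.00508333; 186 periods.
P = 220,000/(1 + 0.061/12)^186 ≈ 220,000/2.56794242971 ≈ 85,671.7025.

$85,672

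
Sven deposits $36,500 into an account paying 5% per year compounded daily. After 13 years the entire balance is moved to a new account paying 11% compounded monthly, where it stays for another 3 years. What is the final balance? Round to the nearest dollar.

$97,102

After 13 years at 5%: 36,500 × 1.9154555578 ≈ 69,914.1279.
Then 3 years at 11%: 69,914.1279 × 1.3888786292 ≈ 97,102.2381.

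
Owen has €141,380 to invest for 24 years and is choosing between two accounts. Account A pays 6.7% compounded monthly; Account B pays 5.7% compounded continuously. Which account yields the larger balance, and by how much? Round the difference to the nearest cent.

Account A, by €147,466.12

A: (1 + 0.067/12)^288 ≈ 4.97053579134, so 141,380 × 4.97053579134 ≈ 702,734.3502.
B: e^(0.057·24) = e^1.368 ≈ 3.92748785954, so 141,380 × 3.92748785954 ≈ 555,268.2336.
Difference ≈ 147,466.1166 in favor of A.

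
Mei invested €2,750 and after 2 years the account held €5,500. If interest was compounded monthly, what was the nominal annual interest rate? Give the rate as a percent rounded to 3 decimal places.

35.163%

(1 + r/12)^24 = 5,500/2,750 = 2.
1 + r/12 = 2^(1/24) ≈ 1.029302, so r/12 ≈ 0.0293022.
r ≈ 12·0.0293022 = 35.16268%.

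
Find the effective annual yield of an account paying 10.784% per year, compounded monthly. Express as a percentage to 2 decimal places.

11.33%

One year is 12 periods at 0.00898667 each: (1 + 0.00898667)^12 ≈ 1.113333.
EAR = 1.113333 − 1 ≈ 11.33331%.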